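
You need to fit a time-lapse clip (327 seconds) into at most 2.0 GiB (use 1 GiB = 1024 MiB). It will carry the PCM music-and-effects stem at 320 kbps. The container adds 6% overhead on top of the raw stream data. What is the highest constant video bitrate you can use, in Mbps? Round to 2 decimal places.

49.24 Mbps

Budget: 2.0 GiB = 17179.9 Mb.
Stream payload after overhead: 17179.9 / 1.06 = 16207.4 Mb.
Total bitrate budget: 16207.4 Mb / 327 s = 49.564 Mbps.
Audio: 320 kbps = 0.320 Mbps.
Video: 49.564 − 0.320 = 49.244 Mbps.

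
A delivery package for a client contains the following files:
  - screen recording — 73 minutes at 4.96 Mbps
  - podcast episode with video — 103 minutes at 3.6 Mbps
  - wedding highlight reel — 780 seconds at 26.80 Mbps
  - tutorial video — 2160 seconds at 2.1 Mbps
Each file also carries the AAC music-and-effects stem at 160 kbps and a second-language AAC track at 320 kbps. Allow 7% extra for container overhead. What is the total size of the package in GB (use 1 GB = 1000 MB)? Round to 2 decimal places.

Audio total: 160 + 320 = 480 kbps = 0.480 Mbps.
screen recording: 5.440 Mbps × 4380 s × 1.07 = 25495.1 Mb
podcast episode with video: 4.080 Mbps × 6180 s × 1.07 = 26979.4 Mb
wedding highlight reel: 27.280 Mbps × 780 s × 1.07 = 22767.9 Mb
tutorial video: 2.580 Mbps × 2160 s × 1.07 = 5962.9 Mb
Total: 81205.3 Mb = 10150.7 MB.
= 10.15 GB.

10.15 GB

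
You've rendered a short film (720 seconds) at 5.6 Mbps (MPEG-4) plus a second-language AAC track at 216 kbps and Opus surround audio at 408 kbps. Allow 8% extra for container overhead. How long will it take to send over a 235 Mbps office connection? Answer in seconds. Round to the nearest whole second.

Audio total: 216 + 408 = 624 kbps = 0.624 Mbps.
Total bitrate: 6.224 Mbps.
File: 6.224 Mbps × 720 s = 4481.3 Mb.
With 8% container overhead: ×1.08. → 4839.8 Mb.
At 235 Mbps: 4839.8 / 235 = 20.6 s ≈ 20.6 seconds.

21 seconds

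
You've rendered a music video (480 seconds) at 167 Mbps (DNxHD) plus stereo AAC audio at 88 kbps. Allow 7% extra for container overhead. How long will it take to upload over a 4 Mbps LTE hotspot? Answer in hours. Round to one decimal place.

Audio: 88 kbps = 0.088 Mbps.
Total bitrate: 167.088 Mbps.
File: 167.088 Mbps × 480 s = 80202.2 Mb.
With 7% container overhead: ×1.07. → 85816.4 Mb.
At 4 Mbps: 85816.4 / 4 = 21454.1 s ≈ 5.96 hours.

6.0 hours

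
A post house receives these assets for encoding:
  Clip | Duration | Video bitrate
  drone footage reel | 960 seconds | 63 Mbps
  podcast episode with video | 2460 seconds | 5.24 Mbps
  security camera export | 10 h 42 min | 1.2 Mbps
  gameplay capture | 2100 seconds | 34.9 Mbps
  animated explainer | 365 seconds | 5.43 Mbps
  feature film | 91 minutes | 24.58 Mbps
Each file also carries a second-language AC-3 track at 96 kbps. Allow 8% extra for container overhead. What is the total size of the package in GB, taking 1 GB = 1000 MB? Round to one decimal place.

45.1 GB

Audio: 96 kbps = 0.096 Mbps.
drone footage reel: 63.096 Mbps × 960 s × 1.08 = 65417.9 Mb
podcast episode with video: 5.336 Mbps × 2460 s × 1.08 = 14176.7 Mb
security camera export: 1.296 Mbps × 38520 s × 1.08 = 53915.7 Mb
gameplay capture: 34.996 Mbps × 2100 s × 1.08 = 79370.9 Mb
animated explainer: 5.526 Mbps × 365 s × 1.08 = 2178.3 Mb
feature film: 24.676 Mbps × 5460 s × 1.08 = 145509.4 Mb
Total: 360569.0 Mb = 45071.1 MB.
= 45.07 GB.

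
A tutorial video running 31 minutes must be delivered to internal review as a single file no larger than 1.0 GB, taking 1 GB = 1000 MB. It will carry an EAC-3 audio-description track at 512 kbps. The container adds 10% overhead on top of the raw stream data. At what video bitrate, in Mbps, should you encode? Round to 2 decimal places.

3.40 Mbps

Budget: 1.0 GB = 8000.0 Mb.
Stream payload after overhead: 8000.0 / 1.10 = 7272.7 Mb.
31 min = 1860 s
Total bitrate budget: 7272.7 Mb / 1860 s = 3.910 Mbps.
Audio: 512 kbps = 0.512 Mbps.
Video: 3.910 − 0.512 = 3.398 Mbps.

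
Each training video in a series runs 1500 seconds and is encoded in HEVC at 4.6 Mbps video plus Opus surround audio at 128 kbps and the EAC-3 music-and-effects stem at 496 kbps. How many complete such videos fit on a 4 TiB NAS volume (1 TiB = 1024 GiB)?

4490

Audio total: 128 + 496 = 624 kbps = 0.624 Mbps.
Total bitrate: 5.224 Mbps.
Per item: 5.224 Mbps × 1500 s = 7,836 Mb = 979.5 MB.
Capacity: 4 TiB = 35,184,372 Mb; 4490.09 items → 4490 complete.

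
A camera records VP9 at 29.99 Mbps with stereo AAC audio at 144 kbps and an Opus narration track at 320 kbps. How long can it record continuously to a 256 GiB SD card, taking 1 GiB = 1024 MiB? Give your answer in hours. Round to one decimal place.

Audio total: 144 + 320 = 464 kbps = 0.464 Mbps.
Total bitrate: 29.99 + 0.464 = 30.454 Mbps.
Capacity: 256 GiB = 2,199,023 Mb.
Recording time: 2,199,023 / 30.454 = 72,208 s ≈ 20.1 hours.

20.1 hours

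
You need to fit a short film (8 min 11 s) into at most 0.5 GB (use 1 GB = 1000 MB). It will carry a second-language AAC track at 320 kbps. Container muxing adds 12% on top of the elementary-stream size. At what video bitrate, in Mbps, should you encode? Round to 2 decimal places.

Budget: 0.5 GB = 4000.0 Mb.
Stream payload after overhead: 4000.0 / 1.12 = 3571.4 Mb.
8 min 11 s = 491 s
Total bitrate budget: 3571.4 Mb / 491 s = 7.274 Mbps.
Audio: 320 kbps = 0.320 Mbps.
Video: 7.274 − 0.320 = 6.954 Mbps.

6.95 Mbps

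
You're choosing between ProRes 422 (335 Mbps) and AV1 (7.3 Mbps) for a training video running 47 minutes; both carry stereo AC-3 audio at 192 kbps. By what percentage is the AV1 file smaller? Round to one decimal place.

97.8%

47 min = 2820 s
Audio: 192 kbps = 0.192 Mbps.
ProRes 422: 335.192 Mbps × 2820 s = 945241.4 Mb = 110.041 GiB.
AV1: 7.492 Mbps × 2820 s = 21127.4 Mb = 2.460 GiB.
Reduction: (1 − 2.460/110.041) × 100 = 97.76%.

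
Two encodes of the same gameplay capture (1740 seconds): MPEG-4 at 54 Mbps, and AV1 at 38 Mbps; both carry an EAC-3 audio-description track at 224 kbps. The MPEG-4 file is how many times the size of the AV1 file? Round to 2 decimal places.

Audio: 224 kbps = 0.224 Mbps.
MPEG-4: 54.224 Mbps × 1740 s = 94349.8 Mb = 11.794 GB.
AV1: 38.224 Mbps × 1740 s = 66509.8 Mb = 8.314 GB.
Ratio: 11.794 / 8.314 = 1.419.

1.42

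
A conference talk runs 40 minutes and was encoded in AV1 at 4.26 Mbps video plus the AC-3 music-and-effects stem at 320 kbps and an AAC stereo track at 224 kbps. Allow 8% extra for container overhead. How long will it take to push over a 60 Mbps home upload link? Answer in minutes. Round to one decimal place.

40 min = 2400 s
Audio total: 320 + 224 = 544 kbps = 0.544 Mbps.
Total bitrate: 4.804 Mbps.
File: 4.804 Mbps × 2400 s = 11529.6 Mb.
With 8% container overhead: ×1.08. → 12452.0 Mb.
At 60 Mbps: 12452.0 / 60 = 207.5 s ≈ 3.46 minutes.

3.5 minutes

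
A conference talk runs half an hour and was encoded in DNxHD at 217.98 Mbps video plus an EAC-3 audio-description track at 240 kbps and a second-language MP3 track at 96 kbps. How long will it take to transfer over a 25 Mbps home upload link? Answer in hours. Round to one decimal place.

4.4 hours

30 min = 1800 s
Audio total: 240 + 96 = 336 kbps = 0.336 Mbps.
Total bitrate: 218.316 Mbps.
File: 218.316 Mbps × 1800 s = 392968.8 Mb.
At 25 Mbps: 392968.8 / 25 = 15718.8 s ≈ 4.37 hours.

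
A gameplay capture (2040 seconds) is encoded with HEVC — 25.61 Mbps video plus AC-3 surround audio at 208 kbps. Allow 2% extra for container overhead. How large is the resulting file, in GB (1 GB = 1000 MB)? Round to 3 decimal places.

6.715 GB

Audio: 208 kbps = 0.208 Mbps.
Total bitrate: 25.61 + 0.208 = 25.818 Mbps.
Stream data: 25.818 Mbps × 2040 s = 52668.7 Mb.
With 2% container overhead: ×1.02.
53,722 Mb ÷ 8 = 6,715 MB → 6.715 GB.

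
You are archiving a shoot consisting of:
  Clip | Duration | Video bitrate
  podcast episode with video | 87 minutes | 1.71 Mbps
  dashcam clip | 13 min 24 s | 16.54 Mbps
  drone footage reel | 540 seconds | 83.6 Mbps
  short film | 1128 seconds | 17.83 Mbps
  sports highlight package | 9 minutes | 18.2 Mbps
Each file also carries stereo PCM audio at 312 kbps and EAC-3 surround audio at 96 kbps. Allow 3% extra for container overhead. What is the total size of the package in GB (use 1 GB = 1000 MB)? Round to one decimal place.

13.0 GB

Audio total: 312 + 96 = 408 kbps = 0.408 Mbps.
podcast episode with video: 2.118 Mbps × 5220 s × 1.03 = 11387.6 Mb
dashcam clip: 16.948 Mbps × 804 s × 1.03 = 14035.0 Mb
drone footage reel: 84.008 Mbps × 540 s × 1.03 = 46725.2 Mb
short film: 18.238 Mbps × 1128 s × 1.03 = 21189.6 Mb
sports highlight package: 18.608 Mbps × 540 s × 1.03 = 10349.8 Mb
Total: 103687.3 Mb = 12960.9 MB.
= 12.96 GB.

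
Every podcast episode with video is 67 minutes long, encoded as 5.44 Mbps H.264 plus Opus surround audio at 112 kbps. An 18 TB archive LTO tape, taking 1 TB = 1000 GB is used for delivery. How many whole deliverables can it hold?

67 min = 4020 s
Audio: 112 kbps = 0.112 Mbps.
Total bitrate: 5.552 Mbps.
Per item: 5.552 Mbps × 4020 s = 22,319 Mb = 2,790 MB.
Capacity: 18 TB = 144,000,000 Mb; 6451.89 items → 6451 complete.

6451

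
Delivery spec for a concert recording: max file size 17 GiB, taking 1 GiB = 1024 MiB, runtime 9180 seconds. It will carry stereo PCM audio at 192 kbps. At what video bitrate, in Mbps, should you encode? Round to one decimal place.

Budget: 17 GiB = 146028.9 Mb.
Total bitrate budget: 146028.9 Mb / 9180 s = 15.907 Mbps.
Audio: 192 kbps = 0.192 Mbps.
Video: 15.907 − 0.192 = 15.715 Mbps.

15.7 Mbps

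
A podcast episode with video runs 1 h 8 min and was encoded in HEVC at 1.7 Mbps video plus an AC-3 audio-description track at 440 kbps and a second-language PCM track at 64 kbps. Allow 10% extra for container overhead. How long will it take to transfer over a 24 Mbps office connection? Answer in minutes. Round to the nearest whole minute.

7 minutes

1 h 8 min = 68 min = 4080 s
Audio total: 440 + 64 = 504 kbps = 0.504 Mbps.
Total bitrate: 2.204 Mbps.
File: 2.204 Mbps × 4080 s = 8992.3 Mb.
With 10% container overhead: ×1.10. → 9891.6 Mb.
At 24 Mbps: 9891.6 / 24 = 412.1 s ≈ 6.87 minutes.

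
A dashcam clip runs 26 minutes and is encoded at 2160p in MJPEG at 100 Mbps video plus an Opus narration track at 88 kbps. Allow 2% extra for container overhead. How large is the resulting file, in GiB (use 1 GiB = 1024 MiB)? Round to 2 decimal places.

18.54 GiB

26 min = 1560 s
Audio: 88 kbps = 0.088 Mbps.
Total bitrate: 100 + 0.088 = 100.088 Mbps.
Stream data: 100.088 Mbps × 1560 s = 156137.3 Mb.
With 2% container overhead: ×1.02.
159,260 Mb = 19,907,503,200 bytes ÷ 1,073,741,824 = 18.54 GiB.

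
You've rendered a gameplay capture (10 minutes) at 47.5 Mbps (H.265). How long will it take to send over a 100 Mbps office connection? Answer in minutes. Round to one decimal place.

10 min = 600 s
File: 47.500 Mbps × 600 s = 28500.0 Mb.
At 100 Mbps: 28500.0 / 100 = 285.0 s ≈ 4.75 minutes.

4.8 minutes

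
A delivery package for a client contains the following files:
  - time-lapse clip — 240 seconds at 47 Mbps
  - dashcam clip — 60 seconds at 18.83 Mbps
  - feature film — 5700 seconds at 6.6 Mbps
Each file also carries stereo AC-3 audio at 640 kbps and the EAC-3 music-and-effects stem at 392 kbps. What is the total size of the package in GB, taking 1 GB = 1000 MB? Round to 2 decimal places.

7.03 GB

Audio total: 640 + 392 = 1032 kbps = 1.032 Mbps.
time-lapse clip: 48.032 Mbps × 240 s = 11527.7 Mb
dashcam clip: 19.862 Mbps × 60 s = 1191.7 Mb
feature film: 7.632 Mbps × 5700 s = 43502.4 Mb
Total: 56221.8 Mb = 7027.7 MB.
= 7.028 GB.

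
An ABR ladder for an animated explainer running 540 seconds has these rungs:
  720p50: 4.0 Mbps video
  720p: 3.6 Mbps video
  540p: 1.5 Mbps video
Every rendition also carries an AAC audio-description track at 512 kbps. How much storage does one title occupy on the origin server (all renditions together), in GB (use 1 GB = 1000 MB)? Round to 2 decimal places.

Audio: 512 kbps = 0.512 Mbps.
Sum of rendition bitrates: (4.0+0.512) + (3.6+0.512) + (1.5+0.512) = 10.636 Mbps.
× 540 s = 5,743 Mb = 717.9 MB = 0.7179 GB.

0.72 GB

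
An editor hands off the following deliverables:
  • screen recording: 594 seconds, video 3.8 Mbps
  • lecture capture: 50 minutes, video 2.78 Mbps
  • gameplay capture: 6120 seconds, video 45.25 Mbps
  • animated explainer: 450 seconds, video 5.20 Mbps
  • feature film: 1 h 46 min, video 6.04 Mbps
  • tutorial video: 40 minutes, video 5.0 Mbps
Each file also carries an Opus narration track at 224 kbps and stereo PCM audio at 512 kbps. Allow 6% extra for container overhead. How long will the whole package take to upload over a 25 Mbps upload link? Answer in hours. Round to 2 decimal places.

4.17 hours

Audio total: 224 + 512 = 736 kbps = 0.736 Mbps.
screen recording: 4.536 Mbps × 594 s × 1.06 = 2856.0 Mb
lecture capture: 3.516 Mbps × 3000 s × 1.06 = 11180.9 Mb
gameplay capture: 45.986 Mbps × 6120 s × 1.06 = 298320.4 Mb
animated explainer: 5.936 Mbps × 450 s × 1.06 = 2831.5 Mb
feature film: 6.776 Mbps × 6360 s × 1.06 = 45681.1 Mb
tutorial video: 5.736 Mbps × 2400 s × 1.06 = 14592.4 Mb
Total: 375462.2 Mb = 46932.8 MB.
At 25 Mbps: 375462.2 / 25 = 15018 s ≈ 4.17 hours.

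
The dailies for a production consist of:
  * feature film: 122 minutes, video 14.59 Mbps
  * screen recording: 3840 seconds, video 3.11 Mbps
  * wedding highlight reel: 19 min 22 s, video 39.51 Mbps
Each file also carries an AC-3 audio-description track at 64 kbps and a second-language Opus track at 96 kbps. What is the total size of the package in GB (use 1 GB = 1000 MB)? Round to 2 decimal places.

Audio total: 64 + 96 = 160 kbps = 0.160 Mbps.
feature film: 14.750 Mbps × 7320 s = 107970.0 Mb
screen recording: 3.270 Mbps × 3840 s = 12556.8 Mb
wedding highlight reel: 39.670 Mbps × 1162 s = 46096.5 Mb
Total: 166623.3 Mb = 20827.9 MB.
= 20.83 GB.

20.83 GB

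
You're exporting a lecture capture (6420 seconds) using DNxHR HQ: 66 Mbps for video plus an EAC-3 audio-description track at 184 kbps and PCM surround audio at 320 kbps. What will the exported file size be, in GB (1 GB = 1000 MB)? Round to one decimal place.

Audio total: 184 + 320 = 504 kbps = 0.504 Mbps.
Total bitrate: 66 + 0.504 = 66.504 Mbps.
Stream data: 66.504 Mbps × 6420 s = 426955.7 Mb.
426,956 Mb ÷ 8 = 53,369 MB → 53.37 GB.

53.4 GB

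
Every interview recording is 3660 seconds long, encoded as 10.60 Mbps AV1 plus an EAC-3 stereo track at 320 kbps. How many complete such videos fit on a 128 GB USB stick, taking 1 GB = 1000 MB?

Audio: 320 kbps = 0.320 Mbps.
Total bitrate: 10.920 Mbps.
Per item: 10.920 Mbps × 3660 s = 39,967 Mb = 4,996 MB.
Capacity: 128 GB = 1,024,000 Mb; 25.62 items → 25 complete.

25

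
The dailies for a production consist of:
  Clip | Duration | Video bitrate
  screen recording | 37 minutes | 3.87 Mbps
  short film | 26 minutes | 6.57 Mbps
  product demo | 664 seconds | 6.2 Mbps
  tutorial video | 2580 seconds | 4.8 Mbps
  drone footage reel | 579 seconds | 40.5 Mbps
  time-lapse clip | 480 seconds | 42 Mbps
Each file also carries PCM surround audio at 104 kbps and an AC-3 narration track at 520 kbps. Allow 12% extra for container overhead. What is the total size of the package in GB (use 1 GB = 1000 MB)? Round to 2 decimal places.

Audio total: 104 + 520 = 624 kbps = 0.624 Mbps.
screen recording: 4.494 Mbps × 2220 s × 1.12 = 11173.9 Mb
short film: 7.194 Mbps × 1560 s × 1.12 = 12569.4 Mb
product demo: 6.824 Mbps × 664 s × 1.12 = 5074.9 Mb
tutorial video: 5.424 Mbps × 2580 s × 1.12 = 15673.2 Mb
drone footage reel: 41.124 Mbps × 579 s × 1.12 = 26668.1 Mb
time-lapse clip: 42.624 Mbps × 480 s × 1.12 = 22914.7 Mb
Total: 94074.1 Mb = 11759.3 MB.
= 11.76 GB.

11.76 GB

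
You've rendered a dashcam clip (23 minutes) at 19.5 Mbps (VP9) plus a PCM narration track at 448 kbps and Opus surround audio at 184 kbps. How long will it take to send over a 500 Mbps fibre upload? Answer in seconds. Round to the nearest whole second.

56 seconds

23 min = 1380 s
Audio total: 448 + 184 = 632 kbps = 0.632 Mbps.
Total bitrate: 20.132 Mbps.
File: 20.132 Mbps × 1380 s = 27782.2 Mb.
At 500 Mbps: 27782.2 / 500 = 55.6 s ≈ 55.6 seconds.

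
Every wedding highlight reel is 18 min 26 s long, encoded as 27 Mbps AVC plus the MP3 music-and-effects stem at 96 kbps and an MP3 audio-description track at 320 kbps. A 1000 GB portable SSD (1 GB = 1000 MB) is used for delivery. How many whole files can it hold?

18 min 26 s = 1106 s
Audio total: 96 + 320 = 416 kbps = 0.416 Mbps.
Total bitrate: 27.416 Mbps.
Per item: 27.416 Mbps × 1106 s = 30,322 Mb = 3,790 MB.
Capacity: 1000 GB = 8,000,000 Mb; 263.83 items → 263 complete.

263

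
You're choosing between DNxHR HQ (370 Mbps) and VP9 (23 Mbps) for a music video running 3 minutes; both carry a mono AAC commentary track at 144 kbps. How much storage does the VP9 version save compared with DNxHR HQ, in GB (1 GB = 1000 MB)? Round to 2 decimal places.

7.81 GB

3 min = 180 s
Audio: 144 kbps = 0.144 Mbps.
DNxHR HQ: 370.144 Mbps × 180 s = 66625.9 Mb = 8.328 GB.
VP9: 23.144 Mbps × 180 s = 4165.9 Mb = 0.521 GB.
Saving: 8.328 − 0.521 = 7.808 GB.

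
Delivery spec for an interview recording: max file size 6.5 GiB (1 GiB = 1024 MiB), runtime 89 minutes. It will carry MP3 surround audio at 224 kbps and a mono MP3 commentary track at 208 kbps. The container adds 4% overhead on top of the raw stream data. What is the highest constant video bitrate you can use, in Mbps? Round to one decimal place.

9.6 Mbps

Budget: 6.5 GiB = 55834.6 Mb.
Stream payload after overhead: 55834.6 / 1.04 = 53687.1 Mb.
89 min = 5340 s
Total bitrate budget: 53687.1 Mb / 5340 s = 10.054 Mbps.
Audio total: 224 + 208 = 432 kbps = 0.432 Mbps.
Video: 10.054 − 0.432 = 9.622 Mbps.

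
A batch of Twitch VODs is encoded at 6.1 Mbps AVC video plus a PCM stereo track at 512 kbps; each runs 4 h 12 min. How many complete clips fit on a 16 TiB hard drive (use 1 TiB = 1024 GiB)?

1407

4 h 12 min = 252 min = 15120 s
Audio: 512 kbps = 0.512 Mbps.
Total bitrate: 6.612 Mbps.
Per item: 6.612 Mbps × 15120 s = 99,973 Mb = 12,497 MB.
Capacity: 16 TiB = 140,737,488 Mb; 1407.75 items → 1407 complete.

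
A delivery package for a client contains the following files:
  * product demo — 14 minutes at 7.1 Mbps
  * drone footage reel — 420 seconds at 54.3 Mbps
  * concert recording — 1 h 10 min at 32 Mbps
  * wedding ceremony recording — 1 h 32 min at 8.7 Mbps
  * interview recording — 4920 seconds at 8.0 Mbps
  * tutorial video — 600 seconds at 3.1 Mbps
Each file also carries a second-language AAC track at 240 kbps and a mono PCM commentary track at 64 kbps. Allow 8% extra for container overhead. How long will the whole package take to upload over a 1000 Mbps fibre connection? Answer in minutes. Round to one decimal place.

4.6 minutes

Audio total: 240 + 64 = 304 kbps = 0.304 Mbps.
product demo: 7.404 Mbps × 840 s × 1.08 = 6716.9 Mb
drone footage reel: 54.604 Mbps × 420 s × 1.08 = 24768.4 Mb
concert recording: 32.304 Mbps × 4200 s × 1.08 = 146530.9 Mb
wedding ceremony recording: 9.004 Mbps × 5520 s × 1.08 = 53678.2 Mb
interview recording: 8.304 Mbps × 4920 s × 1.08 = 44124.1 Mb
tutorial video: 3.404 Mbps × 600 s × 1.08 = 2205.8 Mb
Total: 278024.4 Mb = 34753.1 MB.
At 1000 Mbps: 278024.4 / 1000 = 278 s ≈ 4.63 minutes.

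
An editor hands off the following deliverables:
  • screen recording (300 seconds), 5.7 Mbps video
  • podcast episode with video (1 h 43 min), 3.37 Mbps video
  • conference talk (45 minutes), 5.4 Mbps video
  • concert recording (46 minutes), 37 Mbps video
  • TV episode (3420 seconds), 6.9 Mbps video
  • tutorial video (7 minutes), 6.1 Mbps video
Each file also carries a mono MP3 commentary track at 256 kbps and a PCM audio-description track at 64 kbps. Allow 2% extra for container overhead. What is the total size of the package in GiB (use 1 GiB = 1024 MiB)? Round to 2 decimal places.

Audio total: 256 + 64 = 320 kbps = 0.320 Mbps.
screen recording: 6.020 Mbps × 300 s × 1.02 = 1842.1 Mb
podcast episode with video: 3.690 Mbps × 6180 s × 1.02 = 23260.3 Mb
conference talk: 5.720 Mbps × 2700 s × 1.02 = 15752.9 Mb
concert recording: 37.320 Mbps × 2760 s × 1.02 = 105063.3 Mb
TV episode: 7.220 Mbps × 3420 s × 1.02 = 25186.2 Mb
tutorial video: 6.420 Mbps × 420 s × 1.02 = 2750.3 Mb
Total: 173855.1 Mb = 21731.9 MB.
= 20.24 GiB.

20.24 GiB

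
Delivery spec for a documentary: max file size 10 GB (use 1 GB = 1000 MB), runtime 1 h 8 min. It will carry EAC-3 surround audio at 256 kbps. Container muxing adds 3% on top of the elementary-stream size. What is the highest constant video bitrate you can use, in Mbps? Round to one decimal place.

Budget: 10 GB = 80000.0 Mb.
Stream payload after overhead: 80000.0 / 1.03 = 77669.9 Mb.
1 h 8 min = 68 min = 4080 s
Total bitrate budget: 77669.9 Mb / 4080 s = 19.037 Mbps.
Audio: 256 kbps = 0.256 Mbps.
Video: 19.037 − 0.256 = 18.781 Mbps.

18.8 Mbps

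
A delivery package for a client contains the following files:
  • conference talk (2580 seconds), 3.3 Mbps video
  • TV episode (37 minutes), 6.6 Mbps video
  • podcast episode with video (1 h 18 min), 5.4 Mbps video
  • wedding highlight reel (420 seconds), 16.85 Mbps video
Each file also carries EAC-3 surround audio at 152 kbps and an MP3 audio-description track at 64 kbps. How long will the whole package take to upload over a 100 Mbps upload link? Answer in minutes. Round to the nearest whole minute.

10 minutes

Audio total: 152 + 64 = 216 kbps = 0.216 Mbps.
conference talk: 3.516 Mbps × 2580 s = 9071.3 Mb
TV episode: 6.816 Mbps × 2220 s = 15131.5 Mb
podcast episode with video: 5.616 Mbps × 4680 s = 26282.9 Mb
wedding highlight reel: 17.066 Mbps × 420 s = 7167.7 Mb
Total: 57653.4 Mb = 7206.7 MB.
At 100 Mbps: 57653.4 / 100 = 577 s ≈ 9.61 minutes.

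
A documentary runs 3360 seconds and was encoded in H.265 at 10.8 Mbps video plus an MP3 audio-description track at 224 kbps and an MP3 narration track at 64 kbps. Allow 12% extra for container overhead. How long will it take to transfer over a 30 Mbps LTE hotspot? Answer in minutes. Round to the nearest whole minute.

Audio total: 224 + 64 = 288 kbps = 0.288 Mbps.
Total bitrate: 11.088 Mbps.
File: 11.088 Mbps × 3360 s = 37255.7 Mb.
With 12% container overhead: ×1.12. → 41726.4 Mb.
At 30 Mbps: 41726.4 / 30 = 1390.9 s ≈ 23.2 minutes.

23 minutes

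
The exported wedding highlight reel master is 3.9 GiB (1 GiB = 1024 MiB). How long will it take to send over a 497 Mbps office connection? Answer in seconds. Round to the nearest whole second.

67 seconds

File: 3.9 GiB = 33500.7 Mb.
At 497 Mbps: 33500.7 / 497 = 67.4 s ≈ 67.4 seconds.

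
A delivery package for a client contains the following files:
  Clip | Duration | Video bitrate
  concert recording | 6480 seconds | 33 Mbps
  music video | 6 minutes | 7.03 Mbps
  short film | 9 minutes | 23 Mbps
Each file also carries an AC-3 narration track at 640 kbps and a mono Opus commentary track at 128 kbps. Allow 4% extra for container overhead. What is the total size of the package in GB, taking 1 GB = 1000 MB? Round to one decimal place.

30.5 GB

Audio total: 640 + 128 = 768 kbps = 0.768 Mbps.
concert recording: 33.768 Mbps × 6480 s × 1.04 = 227569.3 Mb
music video: 7.798 Mbps × 360 s × 1.04 = 2919.6 Mb
short film: 23.768 Mbps × 540 s × 1.04 = 13348.1 Mb
Total: 243837.0 Mb = 30479.6 MB.
= 30.48 GB.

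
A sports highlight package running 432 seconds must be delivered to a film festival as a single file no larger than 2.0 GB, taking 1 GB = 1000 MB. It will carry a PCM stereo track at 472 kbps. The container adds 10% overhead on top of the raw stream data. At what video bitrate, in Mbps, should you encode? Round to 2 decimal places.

33.20 Mbps

Budget: 2.0 GB = 16000.0 Mb.
Stream payload after overhead: 16000.0 / 1.10 = 14545.5 Mb.
Total bitrate budget: 14545.5 Mb / 432 s = 33.670 Mbps.
Audio: 472 kbps = 0.472 Mbps.
Video: 33.670 − 0.472 = 33.198 Mbps.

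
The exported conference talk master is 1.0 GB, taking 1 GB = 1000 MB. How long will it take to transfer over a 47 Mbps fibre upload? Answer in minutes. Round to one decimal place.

2.8 minutes

File: 1.0 GB = 8000.0 Mb.
At 47 Mbps: 8000.0 / 47 = 170.2 s ≈ 2.84 minutes.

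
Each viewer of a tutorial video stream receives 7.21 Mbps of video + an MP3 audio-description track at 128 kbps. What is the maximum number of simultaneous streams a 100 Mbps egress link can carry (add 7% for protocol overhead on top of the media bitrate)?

Audio: 128 kbps = 0.128 Mbps.
Per-viewer media rate: 7.338 Mbps.
On the wire with 7% overhead: 7.852 Mbps.
100 Mbps = 100.0 Mbps; 100.0 / 7.852 = 12.74 → 12 viewers.

12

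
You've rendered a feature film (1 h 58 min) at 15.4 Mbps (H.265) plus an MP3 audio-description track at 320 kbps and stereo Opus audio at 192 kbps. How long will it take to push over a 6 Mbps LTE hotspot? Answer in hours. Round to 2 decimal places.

5.22 hours

1 h 58 min = 118 min = 7080 s
Audio total: 320 + 192 = 512 kbps = 0.512 Mbps.
Total bitrate: 15.912 Mbps.
File: 15.912 Mbps × 7080 s = 112657.0 Mb.
At 6 Mbps: 112657.0 / 6 = 18776.2 s ≈ 5.22 hours.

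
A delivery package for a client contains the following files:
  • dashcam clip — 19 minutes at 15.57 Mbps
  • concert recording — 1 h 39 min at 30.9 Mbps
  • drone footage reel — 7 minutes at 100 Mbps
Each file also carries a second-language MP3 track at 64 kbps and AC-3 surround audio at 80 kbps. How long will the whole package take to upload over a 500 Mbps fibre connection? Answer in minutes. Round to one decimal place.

Audio total: 64 + 80 = 144 kbps = 0.144 Mbps.
dashcam clip: 15.714 Mbps × 1140 s = 17914.0 Mb
concert recording: 31.044 Mbps × 5940 s = 184401.4 Mb
drone footage reel: 100.144 Mbps × 420 s = 42060.5 Mb
Total: 244375.8 Mb = 30547.0 MB.
At 500 Mbps: 244375.8 / 500 = 489 s ≈ 8.15 minutes.

8.1 minutes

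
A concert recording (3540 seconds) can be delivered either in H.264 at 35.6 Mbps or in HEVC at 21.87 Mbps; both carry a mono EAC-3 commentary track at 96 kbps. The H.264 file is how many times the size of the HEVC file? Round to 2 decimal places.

1.63

Audio: 96 kbps = 0.096 Mbps.
H.264: 35.696 Mbps × 3540 s = 126363.8 Mb = 14.711 GiB.
HEVC: 21.966 Mbps × 3540 s = 77759.6 Mb = 9.052 GiB.
Ratio: 14.711 / 9.052 = 1.625.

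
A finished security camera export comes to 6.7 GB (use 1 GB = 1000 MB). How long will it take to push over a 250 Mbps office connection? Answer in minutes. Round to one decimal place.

3.6 minutes

File: 6.7 GB = 53600.0 Mb.
At 250 Mbps: 53600.0 / 250 = 214.4 s ≈ 3.57 minutes.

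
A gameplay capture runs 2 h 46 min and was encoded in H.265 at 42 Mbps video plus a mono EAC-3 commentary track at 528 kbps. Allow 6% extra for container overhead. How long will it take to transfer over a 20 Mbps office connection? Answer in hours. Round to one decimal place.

2 h 46 min = 166 min = 9960 s
Audio: 528 kbps = 0.528 Mbps.
Total bitrate: 42.528 Mbps.
File: 42.528 Mbps × 9960 s = 423578.9 Mb.
With 6% container overhead: ×1.06. → 448993.6 Mb.
At 20 Mbps: 448993.6 / 20 = 22449.7 s ≈ 6.24 hours.

6.2 hours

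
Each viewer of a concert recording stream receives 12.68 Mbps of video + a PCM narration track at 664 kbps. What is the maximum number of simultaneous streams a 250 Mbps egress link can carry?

Audio: 664 kbps = 0.664 Mbps.
Per-viewer media rate: 13.344 Mbps.
250 Mbps = 250.0 Mbps; 250.0 / 13.344 = 18.74 → 18 viewers.

18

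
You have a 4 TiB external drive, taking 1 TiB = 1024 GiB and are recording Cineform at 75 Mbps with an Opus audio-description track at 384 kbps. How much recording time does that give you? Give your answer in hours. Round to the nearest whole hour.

Audio: 384 kbps = 0.384 Mbps.
Total bitrate: 75 + 0.384 = 75.384 Mbps.
Capacity: 4 TiB = 35,184,372 Mb.
Recording time: 35,184,372 / 75.384 = 466,735 s ≈ 130 hours.

130 hours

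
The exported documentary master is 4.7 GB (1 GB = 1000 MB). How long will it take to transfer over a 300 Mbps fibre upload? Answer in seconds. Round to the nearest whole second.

File: 4.7 GB = 37600.0 Mb.
At 300 Mbps: 37600.0 / 300 = 125.3 s ≈ 125 seconds.

125 seconds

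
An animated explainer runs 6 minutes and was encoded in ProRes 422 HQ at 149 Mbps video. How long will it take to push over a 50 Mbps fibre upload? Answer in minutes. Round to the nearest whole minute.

18 minutes

6 min = 360 s
File: 149.000 Mbps × 360 s = 53640.0 Mb.
At 50 Mbps: 53640.0 / 50 = 1072.8 s ≈ 17.9 minutes.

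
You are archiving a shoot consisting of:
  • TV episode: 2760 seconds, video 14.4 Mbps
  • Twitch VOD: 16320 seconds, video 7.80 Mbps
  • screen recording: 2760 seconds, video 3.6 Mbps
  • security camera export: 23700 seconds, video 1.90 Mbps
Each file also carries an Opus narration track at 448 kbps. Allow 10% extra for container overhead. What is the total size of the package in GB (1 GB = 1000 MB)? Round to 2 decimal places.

33.33 GB

Audio: 448 kbps = 0.448 Mbps.
TV episode: 14.848 Mbps × 2760 s × 1.10 = 45078.5 Mb
Twitch VOD: 8.248 Mbps × 16320 s × 1.10 = 148068.1 Mb
screen recording: 4.048 Mbps × 2760 s × 1.10 = 12289.7 Mb
security camera export: 2.348 Mbps × 23700 s × 1.10 = 61212.4 Mb
Total: 266648.7 Mb = 33331.1 MB.
= 33.33 GB.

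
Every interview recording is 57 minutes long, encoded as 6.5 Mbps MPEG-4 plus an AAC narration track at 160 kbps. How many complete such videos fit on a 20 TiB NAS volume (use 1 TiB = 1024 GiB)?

57 min = 3420 s
Audio: 160 kbps = 0.160 Mbps.
Total bitrate: 6.660 Mbps.
Per item: 6.660 Mbps × 3420 s = 22,777 Mb = 2,847 MB.
Capacity: 20 TiB = 175,921,860 Mb; 7723.59 items → 7723 complete.

7723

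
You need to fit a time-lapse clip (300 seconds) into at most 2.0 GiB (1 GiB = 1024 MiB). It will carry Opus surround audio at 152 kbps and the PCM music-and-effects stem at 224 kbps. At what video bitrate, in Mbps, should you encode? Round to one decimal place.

56.9 Mbps

Budget: 2.0 GiB = 17179.9 Mb.
Total bitrate budget: 17179.9 Mb / 300 s = 57.266 Mbps.
Audio total: 152 + 224 = 376 kbps = 0.376 Mbps.
Video: 57.266 − 0.376 = 56.890 Mbps.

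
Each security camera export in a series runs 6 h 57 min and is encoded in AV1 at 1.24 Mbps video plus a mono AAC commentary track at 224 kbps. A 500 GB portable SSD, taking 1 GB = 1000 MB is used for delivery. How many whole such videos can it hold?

6 h 57 min = 417 min = 25020 s
Audio: 224 kbps = 0.224 Mbps.
Total bitrate: 1.464 Mbps.
Per item: 1.464 Mbps × 25020 s = 36,629 Mb = 4,579 MB.
Capacity: 500 GB = 4,000,000 Mb; 109.20 items → 109 complete.

109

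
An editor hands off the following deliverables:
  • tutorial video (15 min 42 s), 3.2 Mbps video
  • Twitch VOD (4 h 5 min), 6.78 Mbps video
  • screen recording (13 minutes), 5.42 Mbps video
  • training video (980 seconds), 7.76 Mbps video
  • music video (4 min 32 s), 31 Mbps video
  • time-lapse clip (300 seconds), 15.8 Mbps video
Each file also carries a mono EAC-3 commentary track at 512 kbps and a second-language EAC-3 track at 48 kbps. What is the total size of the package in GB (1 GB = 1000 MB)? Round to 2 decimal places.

Audio total: 512 + 48 = 560 kbps = 0.560 Mbps.
tutorial video: 3.760 Mbps × 942 s = 3541.9 Mb
Twitch VOD: 7.340 Mbps × 14700 s = 107898.0 Mb
screen recording: 5.980 Mbps × 780 s = 4664.4 Mb
training video: 8.320 Mbps × 980 s = 8153.6 Mb
music video: 31.560 Mbps × 272 s = 8584.3 Mb
time-lapse clip: 16.360 Mbps × 300 s = 4908.0 Mb
Total: 137750.2 Mb = 17218.8 MB.
= 17.22 GB.

17.22 GB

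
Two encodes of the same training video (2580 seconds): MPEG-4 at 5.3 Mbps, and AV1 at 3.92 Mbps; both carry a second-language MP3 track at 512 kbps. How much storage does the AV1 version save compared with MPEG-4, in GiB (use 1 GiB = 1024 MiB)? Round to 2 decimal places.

Audio: 512 kbps = 0.512 Mbps.
MPEG-4: 5.812 Mbps × 2580 s = 14995.0 Mb = 1.746 GiB.
AV1: 4.432 Mbps × 2580 s = 11434.6 Mb = 1.331 GiB.
Saving: 1.746 − 1.331 = 0.414 GiB.

0.41 GiB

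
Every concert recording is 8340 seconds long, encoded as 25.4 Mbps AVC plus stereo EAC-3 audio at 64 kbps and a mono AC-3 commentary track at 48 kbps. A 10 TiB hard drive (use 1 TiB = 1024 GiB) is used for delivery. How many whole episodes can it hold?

413

Audio total: 64 + 48 = 112 kbps = 0.112 Mbps.
Total bitrate: 25.512 Mbps.
Per item: 25.512 Mbps × 8340 s = 212,770 Mb = 26,596 MB.
Capacity: 10 TiB = 87,960,930 Mb; 413.41 items → 413 complete.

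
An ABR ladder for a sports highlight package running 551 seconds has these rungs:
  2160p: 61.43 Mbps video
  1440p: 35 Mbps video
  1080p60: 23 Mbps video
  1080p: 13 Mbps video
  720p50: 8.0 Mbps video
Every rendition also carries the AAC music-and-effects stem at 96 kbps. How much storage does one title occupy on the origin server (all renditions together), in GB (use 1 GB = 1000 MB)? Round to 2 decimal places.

9.71 GB

Audio: 96 kbps = 0.096 Mbps.
Sum of rendition bitrates: (61.43+0.096) + (35+0.096) + (23+0.096) + (13+0.096) + (8.0+0.096) = 140.910 Mbps.
× 551 s = 77,641 Mb = 9,705 MB = 9.705 GB.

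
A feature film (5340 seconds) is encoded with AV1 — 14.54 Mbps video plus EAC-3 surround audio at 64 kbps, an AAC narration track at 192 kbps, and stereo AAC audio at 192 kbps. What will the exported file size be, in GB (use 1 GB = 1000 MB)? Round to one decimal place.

Audio total: 64 + 192 + 192 = 448 kbps = 0.448 Mbps.
Total bitrate: 14.54 + 0.448 = 14.988 Mbps.
Stream data: 14.988 Mbps × 5340 s = 80035.9 Mb.
80,036 Mb ÷ 8 = 10,004 MB → 10.00 GB.

10.0 GB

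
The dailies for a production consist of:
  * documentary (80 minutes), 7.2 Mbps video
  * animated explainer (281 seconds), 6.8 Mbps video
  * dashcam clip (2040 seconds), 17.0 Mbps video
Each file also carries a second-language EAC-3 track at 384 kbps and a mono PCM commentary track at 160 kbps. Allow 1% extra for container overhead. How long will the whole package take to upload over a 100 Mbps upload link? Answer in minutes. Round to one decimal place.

12.6 minutes

Audio total: 384 + 160 = 544 kbps = 0.544 Mbps.
documentary: 7.744 Mbps × 4800 s × 1.01 = 37542.9 Mb
animated explainer: 7.344 Mbps × 281 s × 1.01 = 2084.3 Mb
dashcam clip: 17.544 Mbps × 2040 s × 1.01 = 36147.7 Mb
Total: 75774.9 Mb = 9471.9 MB.
At 100 Mbps: 75774.9 / 100 = 758 s ≈ 12.6 minutes.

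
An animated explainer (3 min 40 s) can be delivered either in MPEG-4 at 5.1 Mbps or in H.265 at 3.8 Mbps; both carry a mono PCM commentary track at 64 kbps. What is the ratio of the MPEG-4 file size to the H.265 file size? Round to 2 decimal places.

1.34

3 min 40 s = 220 s
Audio: 64 kbps = 0.064 Mbps.
MPEG-4: 5.164 Mbps × 220 s = 1136.1 Mb = 142.010 MB.
H.265: 3.864 Mbps × 220 s = 850.1 Mb = 106.260 MB.
Ratio: 142.010 / 106.260 = 1.336.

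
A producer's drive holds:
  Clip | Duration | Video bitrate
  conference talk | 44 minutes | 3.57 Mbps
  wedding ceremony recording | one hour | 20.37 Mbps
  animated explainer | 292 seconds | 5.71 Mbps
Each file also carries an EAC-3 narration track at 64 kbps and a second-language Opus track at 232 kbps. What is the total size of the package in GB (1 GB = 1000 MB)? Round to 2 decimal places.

Audio total: 64 + 232 = 296 kbps = 0.296 Mbps.
conference talk: 3.866 Mbps × 2640 s = 10206.2 Mb
wedding ceremony recording: 20.666 Mbps × 3600 s = 74397.6 Mb
animated explainer: 6.006 Mbps × 292 s = 1753.8 Mb
Total: 86357.6 Mb = 10794.7 MB.
= 10.79 GB.

10.79 GB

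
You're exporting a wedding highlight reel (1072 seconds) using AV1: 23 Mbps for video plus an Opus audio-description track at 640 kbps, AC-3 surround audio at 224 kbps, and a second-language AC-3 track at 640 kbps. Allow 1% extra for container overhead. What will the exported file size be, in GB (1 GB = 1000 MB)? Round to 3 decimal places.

3.316 GB

Audio total: 640 + 224 + 640 = 1504 kbps = 1.504 Mbps.
Total bitrate: 23 + 1.504 = 24.504 Mbps.
Stream data: 24.504 Mbps × 1072 s = 26268.3 Mb.
With 1% container overhead: ×1.01.
26,531 Mb ÷ 8 = 3,316 MB → 3.316 GB.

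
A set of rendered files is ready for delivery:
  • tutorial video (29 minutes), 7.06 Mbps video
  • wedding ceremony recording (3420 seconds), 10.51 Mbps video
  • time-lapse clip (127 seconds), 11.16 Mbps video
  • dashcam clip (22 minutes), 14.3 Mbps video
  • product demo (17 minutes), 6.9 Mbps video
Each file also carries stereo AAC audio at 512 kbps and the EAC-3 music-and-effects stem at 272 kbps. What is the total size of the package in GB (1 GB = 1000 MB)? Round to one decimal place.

10.2 GB

Audio total: 512 + 272 = 784 kbps = 0.784 Mbps.
tutorial video: 7.844 Mbps × 1740 s = 13648.6 Mb
wedding ceremony recording: 11.294 Mbps × 3420 s = 38625.5 Mb
time-lapse clip: 11.944 Mbps × 127 s = 1516.9 Mb
dashcam clip: 15.084 Mbps × 1320 s = 19910.9 Mb
product demo: 7.684 Mbps × 1020 s = 7837.7 Mb
Total: 81539.5 Mb = 10192.4 MB.
= 10.19 GB.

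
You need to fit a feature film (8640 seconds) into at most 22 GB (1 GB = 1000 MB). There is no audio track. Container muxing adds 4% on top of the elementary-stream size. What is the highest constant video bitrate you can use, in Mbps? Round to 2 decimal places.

19.59 Mbps

Budget: 22 GB = 176000.0 Mb.
Stream payload after overhead: 176000.0 / 1.04 = 169230.8 Mb.
Total bitrate budget: 169230.8 Mb / 8640 s = 19.587 Mbps.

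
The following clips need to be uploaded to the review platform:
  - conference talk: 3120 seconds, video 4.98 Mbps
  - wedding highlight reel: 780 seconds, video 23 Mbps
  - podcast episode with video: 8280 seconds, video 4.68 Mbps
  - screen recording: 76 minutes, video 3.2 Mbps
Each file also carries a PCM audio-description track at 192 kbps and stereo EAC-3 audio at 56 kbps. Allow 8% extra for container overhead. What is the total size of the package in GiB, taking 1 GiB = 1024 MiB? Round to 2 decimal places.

Audio total: 192 + 56 = 248 kbps = 0.248 Mbps.
conference talk: 5.228 Mbps × 3120 s × 1.08 = 17616.3 Mb
wedding highlight reel: 23.248 Mbps × 780 s × 1.08 = 19584.1 Mb
podcast episode with video: 4.928 Mbps × 8280 s × 1.08 = 44068.1 Mb
screen recording: 3.448 Mbps × 4560 s × 1.08 = 16980.7 Mb
Total: 98249.2 Mb = 12281.2 MB.
= 11.44 GiB.

11.44 GiB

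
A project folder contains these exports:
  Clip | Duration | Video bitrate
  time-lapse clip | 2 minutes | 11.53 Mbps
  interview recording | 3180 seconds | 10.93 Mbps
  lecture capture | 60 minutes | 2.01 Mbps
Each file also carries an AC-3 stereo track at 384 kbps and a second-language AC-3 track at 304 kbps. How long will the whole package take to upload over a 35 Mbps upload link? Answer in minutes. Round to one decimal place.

Audio total: 384 + 304 = 688 kbps = 0.688 Mbps.
time-lapse clip: 12.218 Mbps × 120 s = 1466.2 Mb
interview recording: 11.618 Mbps × 3180 s = 36945.2 Mb
lecture capture: 2.698 Mbps × 3600 s = 9712.8 Mb
Total: 48124.2 Mb = 6015.5 MB.
At 35 Mbps: 48124.2 / 35 = 1375 s ≈ 22.9 minutes.

22.9 minutes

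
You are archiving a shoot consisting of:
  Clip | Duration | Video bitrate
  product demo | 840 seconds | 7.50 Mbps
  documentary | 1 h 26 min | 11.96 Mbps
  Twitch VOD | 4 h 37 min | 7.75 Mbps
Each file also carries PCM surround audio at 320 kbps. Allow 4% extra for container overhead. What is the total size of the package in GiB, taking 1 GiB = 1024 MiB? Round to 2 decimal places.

Audio: 320 kbps = 0.320 Mbps.
product demo: 7.820 Mbps × 840 s × 1.04 = 6831.6 Mb
documentary: 12.280 Mbps × 5160 s × 1.04 = 65899.4 Mb
Twitch VOD: 8.070 Mbps × 16620 s × 1.04 = 139488.3 Mb
Total: 212219.3 Mb = 26527.4 MB.
= 24.71 GiB.

24.71 GiB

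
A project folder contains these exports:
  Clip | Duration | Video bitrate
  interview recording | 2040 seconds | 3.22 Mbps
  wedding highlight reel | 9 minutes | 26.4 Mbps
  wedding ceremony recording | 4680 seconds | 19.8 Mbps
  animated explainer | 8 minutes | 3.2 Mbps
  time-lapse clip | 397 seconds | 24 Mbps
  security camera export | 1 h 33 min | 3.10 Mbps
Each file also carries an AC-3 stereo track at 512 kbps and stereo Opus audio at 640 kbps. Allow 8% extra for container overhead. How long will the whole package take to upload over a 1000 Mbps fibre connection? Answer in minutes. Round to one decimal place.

2.8 minutes

Audio total: 512 + 640 = 1152 kbps = 1.152 Mbps.
interview recording: 4.372 Mbps × 2040 s × 1.08 = 9632.4 Mb
wedding highlight reel: 27.552 Mbps × 540 s × 1.08 = 16068.3 Mb
wedding ceremony recording: 20.952 Mbps × 4680 s × 1.08 = 105899.8 Mb
animated explainer: 4.352 Mbps × 480 s × 1.08 = 2256.1 Mb
time-lapse clip: 25.152 Mbps × 397 s × 1.08 = 10784.2 Mb
security camera export: 4.252 Mbps × 5580 s × 1.08 = 25624.3 Mb
Total: 170265.0 Mb = 21283.1 MB.
At 1000 Mbps: 170265.0 / 1000 = 170 s ≈ 2.84 minutes.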